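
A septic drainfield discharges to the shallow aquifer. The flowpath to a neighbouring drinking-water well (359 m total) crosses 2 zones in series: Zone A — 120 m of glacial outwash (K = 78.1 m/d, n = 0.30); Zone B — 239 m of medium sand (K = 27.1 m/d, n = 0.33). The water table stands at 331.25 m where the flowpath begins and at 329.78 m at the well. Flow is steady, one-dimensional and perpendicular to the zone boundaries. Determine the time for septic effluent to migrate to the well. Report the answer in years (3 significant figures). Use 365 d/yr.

2.22 years

Total head drop ΔH = 331.25 − 329.78 = 1.47 m
Steady 1-D flow in series ⇒ the Darcy flux q is identical in every zone and the zone head losses add (resistances L/K in series).
Σ(L/K) = 120/78.1 + 239/27.1 = 1.536 + 8.819 = 10.36 d
q = ΔH / Σ(L/K) = 1.47 / 10.36 = 0.1420 m/d (same in every zone)
Zone A: v = q/n = 0.1420/0.30 = 0.4732 m/d → t_A = 120/0.4732 = 253.6 d
Zone B: v = q/n = 0.1420/0.33 = 0.4302 m/d → t_B = 239/0.4302 = 555.6 d
Total t = 253.6 + 555.6 = 809.2 d
   = 809.2 / 365 = 2.22 yr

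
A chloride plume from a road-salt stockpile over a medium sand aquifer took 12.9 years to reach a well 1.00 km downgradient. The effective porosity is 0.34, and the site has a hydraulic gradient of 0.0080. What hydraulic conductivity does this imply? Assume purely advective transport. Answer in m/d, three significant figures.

9.03 m/d

t = 12.9 years = 4709 d
L = 1.00 km = 1000 m
v = L / t = 1000 / 4709 = 0.2124 m/d
K = v · n / i = 0.2124 × 0.34 / 0.0080 = 9.03 m/d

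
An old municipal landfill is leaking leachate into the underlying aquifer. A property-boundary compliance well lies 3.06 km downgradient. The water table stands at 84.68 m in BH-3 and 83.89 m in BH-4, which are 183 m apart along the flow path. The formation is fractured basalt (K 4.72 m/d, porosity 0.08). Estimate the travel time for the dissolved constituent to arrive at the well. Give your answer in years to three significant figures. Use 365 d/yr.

32.9 years

Hydraulic gradient i = (84.68 − 83.89) / 183 = 0.79 / 183 = 0.004317
Specific discharge q = 4.72 × 0.004317 = 0.02038 m/d
Seepage velocity v = q / n = 0.02038 / 0.08 = 0.2547 m/d
L = 3.06 km = 3060 m
t = L / v = 3060 / 0.2547 = 12010 d
   = 12010 / 365 = 32.9 yr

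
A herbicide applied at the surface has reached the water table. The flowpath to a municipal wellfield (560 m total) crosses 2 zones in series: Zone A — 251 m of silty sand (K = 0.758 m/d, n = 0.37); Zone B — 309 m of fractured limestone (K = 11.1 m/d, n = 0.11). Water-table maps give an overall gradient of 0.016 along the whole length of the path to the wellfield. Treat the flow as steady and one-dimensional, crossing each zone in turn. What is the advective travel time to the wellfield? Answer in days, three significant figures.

5080 days

Continuity: the same q passes through each zone, so ΔH = q·Σ(L_j/K_j) — the zones act as resistances in series.
Σ(L/K) = 251/0.758 + 309/11.1 = 331.1 + 27.84 = 359.0 d
K_eq = L_total / Σ(L/K) = 560 / 359.0 = 1.560 m/d
q = K_eq · i = 1.560 × 0.016 = 0.02496 m/d (same in every zone)
Zone A: v = q/n = 0.02496/0.37 = 0.06746 m/d → t_A = 251/0.06746 = 3721 d
Zone B: v = q/n = 0.02496/0.11 = 0.2269 m/d → t_B = 309/0.2269 = 1362 d
Total t = 3721 + 1362 = 5083 d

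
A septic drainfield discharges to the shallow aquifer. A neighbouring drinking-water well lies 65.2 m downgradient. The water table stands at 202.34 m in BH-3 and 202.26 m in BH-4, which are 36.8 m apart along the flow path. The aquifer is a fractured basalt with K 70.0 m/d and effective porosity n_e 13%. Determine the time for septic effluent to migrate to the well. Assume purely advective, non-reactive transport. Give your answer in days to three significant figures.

Hydraulic gradient i = (202.34 − 202.26) / 36.8 = 0.08 / 36.8 = 0.002174
Darcy flux q = K·i = 70.0 × 0.002174 = 0.1522 m/d
Average linear velocity = 0.1522 / 0.13 = 1.171 m/d
t = L / v = 65.2 / 1.171 = 55.70 d

55.7 days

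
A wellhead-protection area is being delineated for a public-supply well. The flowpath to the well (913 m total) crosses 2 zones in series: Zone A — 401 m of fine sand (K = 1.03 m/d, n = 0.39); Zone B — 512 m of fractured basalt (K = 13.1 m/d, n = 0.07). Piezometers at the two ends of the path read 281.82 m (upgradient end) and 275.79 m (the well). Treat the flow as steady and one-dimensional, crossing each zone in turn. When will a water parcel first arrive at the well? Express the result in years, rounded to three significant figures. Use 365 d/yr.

Total head drop ΔH = 281.82 − 275.79 = 6.03 m
Continuity: the same q passes through each zone, so ΔH = q·Σ(L_j/K_j) — the zones act as resistances in series.
Σ(L/K) = 401/1.03 + 512/13.1 = 389.3 + 39.08 = 428.4 d
q = ΔH / Σ(L/K) = 6.03 / 428.4 = 0.01408 m/d (same in every zone)
Zone A: v = q/n = 0.01408/0.39 = 0.03609 m/d → t_A = 401/0.03609 = 11110 d
Zone B: v = q/n = 0.01408/0.07 = 0.2011 m/d → t_B = 512/0.2011 = 2546 d
Total t = 11110 + 2546 = 13660 d
   = 13660 / 365 = 37.4 yr

37.4 years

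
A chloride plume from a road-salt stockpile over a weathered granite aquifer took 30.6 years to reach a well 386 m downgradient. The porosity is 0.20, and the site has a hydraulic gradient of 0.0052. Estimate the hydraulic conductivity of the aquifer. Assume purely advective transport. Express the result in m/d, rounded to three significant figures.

1.33 m/d

t = 30.6 years = 11170 d
v = L / t = 386 / 11170 = 0.03456 m/d
K = v · n / i = 0.03456 × 0.20 / 0.0052 = 1.33 m/d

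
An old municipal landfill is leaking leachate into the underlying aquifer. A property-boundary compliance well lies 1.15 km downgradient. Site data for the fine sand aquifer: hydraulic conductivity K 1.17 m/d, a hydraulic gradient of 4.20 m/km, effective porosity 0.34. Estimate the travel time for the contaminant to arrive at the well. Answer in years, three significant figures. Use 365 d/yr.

Specific discharge q = 1.17 × 0.0042 = 0.004914 m/d
v_s = q/n_e = 0.004914/0.34 = 0.01445 m/d
L = 1.15 km = 1150 m
t = L / v = 1150 / 0.01445 = 79570 d
   = 79570 / 365 = 218 yr

218 years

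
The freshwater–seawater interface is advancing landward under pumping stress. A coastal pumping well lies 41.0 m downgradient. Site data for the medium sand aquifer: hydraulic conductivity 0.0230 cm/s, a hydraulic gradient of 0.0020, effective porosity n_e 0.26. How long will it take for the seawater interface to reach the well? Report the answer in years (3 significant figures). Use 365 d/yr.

0.735 years

K = 0.0230 cm/s × 864 = 19.87 m/d
Darcy flux q = K·i = 19.87 × 0.0020 = 0.03974 m/d
v_s = q/n_e = 0.03974/0.26 = 0.1529 m/d
t = L / v = 41.0 / 0.1529 = 268.2 d
   = 268.2 / 365 = 0.735 yr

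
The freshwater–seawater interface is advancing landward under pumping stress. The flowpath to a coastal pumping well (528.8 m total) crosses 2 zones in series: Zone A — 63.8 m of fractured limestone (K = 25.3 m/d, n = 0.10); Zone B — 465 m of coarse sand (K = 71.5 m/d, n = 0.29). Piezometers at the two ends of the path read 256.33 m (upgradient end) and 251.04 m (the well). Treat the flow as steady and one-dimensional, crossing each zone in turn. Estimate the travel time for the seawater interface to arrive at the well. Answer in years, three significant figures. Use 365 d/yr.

0.660 years

Total head drop ΔH = 256.33 − 251.04 = 5.29 m
Steady 1-D flow in series ⇒ the Darcy flux q is identical in every zone and the zone head losses add (resistances L/K in series).
Σ(L/K) = 63.8/25.3 + 465/71.5 = 2.522 + 6.503 = 9.025 d
q = ΔH / Σ(L/K) = 5.29 / 9.025 = 0.5861 m/d (same in every zone)
Zone A: v = q/n = 0.5861/0.10 = 5.861 m/d → t_A = 63.8/5.861 = 10.88 d
Zone B: v = q/n = 0.5861/0.29 = 2.021 m/d → t_B = 465/2.021 = 230.1 d
Total t = 10.88 + 230.1 = 241.0 d
   = 241.0 / 365 = 0.660 yr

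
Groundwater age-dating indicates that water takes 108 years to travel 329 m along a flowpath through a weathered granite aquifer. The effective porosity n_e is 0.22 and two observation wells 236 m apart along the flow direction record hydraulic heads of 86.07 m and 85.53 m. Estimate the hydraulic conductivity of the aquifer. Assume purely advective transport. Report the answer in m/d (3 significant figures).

0.802 m/d

Hydraulic gradient i = (86.07 − 85.53) / 236 = 0.54 / 236 = 0.002288
t = 108 years = 39420 d
v = L / t = 329 / 39420 = 0.008346 m/d
K = v · n / i = 0.008346 × 0.22 / 0.002288 = 0.802 m/d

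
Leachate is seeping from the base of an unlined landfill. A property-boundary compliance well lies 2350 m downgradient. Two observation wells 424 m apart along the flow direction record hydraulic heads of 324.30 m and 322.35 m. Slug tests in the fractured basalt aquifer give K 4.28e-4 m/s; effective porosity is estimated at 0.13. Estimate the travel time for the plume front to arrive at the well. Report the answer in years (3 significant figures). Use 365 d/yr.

Hydraulic gradient i = (324.30 − 322.35) / 424 = 1.95 / 424 = 0.004599
K = 4.28e-4 m/s × 86400 s/d = 36.98 m/d
q = Ki = 36.98 × 0.004599 = 0.1701 m/d
v = Ki/n = 36.98·0.004599/0.13 = 1.308 m/d
t = L / v = 2350 / 1.308 = 1796 d
   = 1796 / 365 = 4.92 yr

4.92 years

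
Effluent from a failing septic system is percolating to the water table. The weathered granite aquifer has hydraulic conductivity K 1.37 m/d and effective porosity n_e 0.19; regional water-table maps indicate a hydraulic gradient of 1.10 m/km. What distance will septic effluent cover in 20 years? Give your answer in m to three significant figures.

Darcy flux q = K·i = 1.37 × 0.0011 = 0.001507 m/d
v_s = q/n_e = 0.001507/0.19 = 0.007932 m/d
T = 20 yr × 365 = 7300 d
L = v × T = 0.007932 × 7300 = 57.90 m

57.9 m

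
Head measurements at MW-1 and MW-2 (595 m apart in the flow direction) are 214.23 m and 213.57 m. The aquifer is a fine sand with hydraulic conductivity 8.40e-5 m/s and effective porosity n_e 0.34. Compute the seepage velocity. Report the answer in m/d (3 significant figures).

0.0237 m/d

Hydraulic gradient i = (214.23 − 213.57) / 595 = 0.66 / 595 = 0.001109
K = 8.40e-5 m/s × 86400 s/d = 7.258 m/d
Specific discharge q = 7.258 × 0.001109 = 0.008050 m/d
Average linear velocity = 0.008050 / 0.34 = 0.02368 m/d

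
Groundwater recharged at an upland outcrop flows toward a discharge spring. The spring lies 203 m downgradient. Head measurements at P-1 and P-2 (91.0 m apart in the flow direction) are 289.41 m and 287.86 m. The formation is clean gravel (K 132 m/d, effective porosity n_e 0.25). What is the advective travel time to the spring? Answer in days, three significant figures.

22.6 days

Hydraulic gradient i = (289.41 − 287.86) / 91.0 = 1.55 / 91.0 = 0.01703
q = Ki = 132 × 0.01703 = 2.248 m/d
Average linear velocity = 2.248 / 0.25 = 8.993 m/d
t = L / v = 203 / 8.993 = 22.57 d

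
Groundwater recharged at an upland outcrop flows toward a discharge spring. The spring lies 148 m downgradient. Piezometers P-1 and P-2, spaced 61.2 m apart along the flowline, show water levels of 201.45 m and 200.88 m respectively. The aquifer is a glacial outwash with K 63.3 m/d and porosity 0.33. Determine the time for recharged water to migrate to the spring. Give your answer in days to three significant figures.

Hydraulic gradient i = (201.45 − 200.88) / 61.2 = 0.57 / 61.2 = 0.009314
Specific discharge q = 63.3 × 0.009314 = 0.5896 m/d
Average linear velocity = 0.5896 / 0.33 = 1.787 m/d
t = L / v = 148 / 1.787 = 82.84 d

82.8 days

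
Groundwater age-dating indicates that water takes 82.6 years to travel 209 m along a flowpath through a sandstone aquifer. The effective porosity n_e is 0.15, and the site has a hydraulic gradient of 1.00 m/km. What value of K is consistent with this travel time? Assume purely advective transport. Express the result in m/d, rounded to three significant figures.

t = 82.6 years = 30150 d
v = L / t = 209 / 30150 = 0.006932 m/d
K = v · n / i = 0.006932 × 0.15 / 0.0010 = 1.04 m/d

1.04 m/d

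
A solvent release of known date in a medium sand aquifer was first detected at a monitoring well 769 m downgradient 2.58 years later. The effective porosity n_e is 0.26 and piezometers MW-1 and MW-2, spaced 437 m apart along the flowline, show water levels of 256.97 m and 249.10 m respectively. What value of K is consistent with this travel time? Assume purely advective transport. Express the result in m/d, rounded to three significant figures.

11.8 m/d

Hydraulic gradient i = (256.97 − 249.10) / 437 = 7.87 / 437 = 0.01801
t = 2.58 years = 941.7 d
v = L / t = 769 / 941.7 = 0.8166 m/d
K = v · n / i = 0.8166 × 0.26 / 0.01801 = 11.8 m/d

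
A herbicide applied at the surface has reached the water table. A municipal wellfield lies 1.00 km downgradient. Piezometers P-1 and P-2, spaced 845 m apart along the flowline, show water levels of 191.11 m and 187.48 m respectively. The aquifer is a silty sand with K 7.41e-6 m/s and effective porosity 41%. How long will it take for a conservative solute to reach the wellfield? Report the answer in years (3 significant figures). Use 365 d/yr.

Hydraulic gradient i = (191.11 − 187.48) / 845 = 3.63 / 845 = 0.004296
K = 7.41e-6 m/s × 86400 s/d = 0.6402 m/d
Darcy flux q = K·i = 0.6402 × 0.004296 = 0.002750 m/d
Seepage velocity v = q / n = 0.002750 / 0.41 = 0.006708 m/d
L = 1.00 km = 1000 m
t = L / v = 1000 / 0.006708 = 149100 d
   = 149100 / 365 = 408 yr

408 years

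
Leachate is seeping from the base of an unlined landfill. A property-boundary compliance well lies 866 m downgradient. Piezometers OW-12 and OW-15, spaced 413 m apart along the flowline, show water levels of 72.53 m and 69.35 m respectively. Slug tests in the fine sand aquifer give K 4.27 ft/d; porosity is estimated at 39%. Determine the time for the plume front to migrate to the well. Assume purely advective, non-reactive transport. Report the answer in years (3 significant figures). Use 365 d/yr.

Hydraulic gradient i = (72.53 − 69.35) / 413 = 3.18 / 413 = 0.007700
K = 4.27 ft/d × 0.3048 = 1.301 m/d
Darcy flux q = K·i = 1.301 × 0.007700 = 0.01002 m/d
v_s = q/n_e = 0.01002/0.39 = 0.02570 m/d
t = L / v = 866 / 0.02570 = 33700 d
   = 33700 / 365 = 92.3 yr

92.3 years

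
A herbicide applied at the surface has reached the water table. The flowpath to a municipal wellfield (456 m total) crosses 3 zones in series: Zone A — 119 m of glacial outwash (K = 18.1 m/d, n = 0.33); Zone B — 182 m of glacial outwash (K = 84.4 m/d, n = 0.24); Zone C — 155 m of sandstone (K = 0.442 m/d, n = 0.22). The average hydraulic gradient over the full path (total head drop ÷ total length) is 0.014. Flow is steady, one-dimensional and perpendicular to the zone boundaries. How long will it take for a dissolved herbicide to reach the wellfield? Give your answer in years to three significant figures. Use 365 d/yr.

18.1 years

For zones in series the flux q is common to all zones; the equivalent conductivity is the harmonic (thickness-weighted) mean, K_eq = L_total / Σ(L_j/K_j).
Σ(L/K) = 119/18.1 + 182/84.4 + 155/0.442 = 6.575 + 2.156 + 350.7 = 359.4 d
K_eq = L_total / Σ(L/K) = 456 / 359.4 = 1.269 m/d
q = K_eq · i = 1.269 × 0.014 = 0.01776 m/d (same in every zone)
Zone A: v = q/n = 0.01776/0.33 = 0.05383 m/d → t_A = 119/0.05383 = 2211 d
Zone B: v = q/n = 0.01776/0.24 = 0.07401 m/d → t_B = 182/0.07401 = 2459 d
Zone C: v = q/n = 0.01776/0.22 = 0.08074 m/d → t_C = 155/0.08074 = 1920 d
Total t = 2211 + 2459 + 1920 = 6590 d
   = 6590 / 365 = 18.1 yr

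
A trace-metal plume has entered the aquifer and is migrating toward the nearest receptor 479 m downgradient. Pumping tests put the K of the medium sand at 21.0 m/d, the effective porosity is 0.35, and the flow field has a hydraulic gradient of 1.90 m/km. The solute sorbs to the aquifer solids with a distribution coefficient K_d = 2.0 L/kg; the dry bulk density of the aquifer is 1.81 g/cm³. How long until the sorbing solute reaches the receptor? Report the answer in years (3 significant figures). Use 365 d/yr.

q = Ki = 21.0 × 0.0019 = 0.03990 m/d
Average linear velocity = 0.03990 / 0.35 = 0.1140 m/d
Retardation R = 1 + ρ_b·K_d/n = 1 + 1.81×2.0/0.35 = 11.34
Contaminant velocity v_c = v/R = 0.1140/11.34 = 0.01005 m/d
t = L/v_c = 479/0.01005 = 47660 d
   = 47660/365 = 131 yr

131 years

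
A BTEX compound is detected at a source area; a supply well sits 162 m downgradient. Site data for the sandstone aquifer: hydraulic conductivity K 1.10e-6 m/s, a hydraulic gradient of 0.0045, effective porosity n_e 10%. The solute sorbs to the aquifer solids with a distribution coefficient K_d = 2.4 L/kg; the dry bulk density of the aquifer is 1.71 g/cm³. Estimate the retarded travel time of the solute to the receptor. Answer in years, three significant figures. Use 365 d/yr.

4360 years

K = 1.10e-6 m/s × 86400 s/d = 0.09504 m/d
q = Ki = 0.09504 × 0.0045 = 4.277e-4 m/d
Seepage velocity v = q / n = 4.277e-4 / 0.10 = 0.004277 m/d
Retardation R = 1 + ρ_b·K_d/n = 1 + 1.71×2.4/0.10 = 42.04
Contaminant velocity v_c = v/R = 0.004277/42.04 = 1.017e-4 m/d
t = L/v_c = 162/1.017e-4 = 1.592e6 d
   = 1.592e6/365 = 4360 yr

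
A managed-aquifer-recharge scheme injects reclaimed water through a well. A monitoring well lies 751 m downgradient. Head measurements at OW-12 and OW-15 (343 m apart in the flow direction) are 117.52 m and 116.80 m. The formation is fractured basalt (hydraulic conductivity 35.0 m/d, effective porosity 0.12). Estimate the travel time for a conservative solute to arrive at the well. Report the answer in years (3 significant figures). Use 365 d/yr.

Hydraulic gradient i = (117.52 − 116.80) / 343 = 0.72 / 343 = 0.002099
q = Ki = 35.0 × 0.002099 = 0.07347 m/d
v_s = q/n_e = 0.07347/0.12 = 0.6122 m/d
t = L / v = 751 / 0.6122 = 1227 d
   = 1227 / 365 = 3.36 yr

3.36 years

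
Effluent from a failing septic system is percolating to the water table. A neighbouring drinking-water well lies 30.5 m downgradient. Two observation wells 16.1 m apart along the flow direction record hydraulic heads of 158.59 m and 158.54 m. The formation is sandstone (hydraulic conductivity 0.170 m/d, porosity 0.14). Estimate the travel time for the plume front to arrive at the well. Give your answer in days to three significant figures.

Hydraulic gradient i = (158.59 − 158.54) / 16.1 = 0.05 / 16.1 = 0.003106
Darcy flux q = K·i = 0.170 × 0.003106 = 5.280e-4 m/d
Average linear velocity = 5.280e-4 / 0.14 = 0.003771 m/d
t = L / v = 30.5 / 0.003771 = 8088 d

8090 days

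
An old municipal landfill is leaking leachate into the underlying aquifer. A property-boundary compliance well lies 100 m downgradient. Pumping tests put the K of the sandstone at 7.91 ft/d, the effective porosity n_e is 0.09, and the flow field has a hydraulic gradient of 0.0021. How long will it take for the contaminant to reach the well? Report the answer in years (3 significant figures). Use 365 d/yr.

K = 7.91 ft/d × 0.3048 = 2.411 m/d
q = Ki = 2.411 × 0.0021 = 0.005063 m/d
Average linear velocity = 0.005063 / 0.09 = 0.05626 m/d
t = L / v = 100 / 0.05626 = 1778 d
   = 1778 / 365 = 4.87 yr

4.87 years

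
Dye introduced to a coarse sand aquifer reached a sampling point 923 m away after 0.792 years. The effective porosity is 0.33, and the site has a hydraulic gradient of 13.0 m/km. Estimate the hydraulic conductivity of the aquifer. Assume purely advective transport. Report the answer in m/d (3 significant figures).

t = 0.792 years = 289.1 d
v = L / t = 923 / 289.1 = 3.193 m/d
K = v · n / i = 3.193 × 0.33 / 0.013 = 81.1 m/d

81.1 m/d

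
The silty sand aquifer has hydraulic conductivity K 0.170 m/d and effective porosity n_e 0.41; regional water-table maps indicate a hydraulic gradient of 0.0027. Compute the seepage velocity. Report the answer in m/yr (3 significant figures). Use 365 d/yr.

Specific discharge q = 0.170 × 0.0027 = 4.590e-4 m/d
Average linear velocity = 4.590e-4 / 0.41 = 0.001120 m/d
   = 0.001120 × 365 = 0.409 m/yr

0.409 m/yr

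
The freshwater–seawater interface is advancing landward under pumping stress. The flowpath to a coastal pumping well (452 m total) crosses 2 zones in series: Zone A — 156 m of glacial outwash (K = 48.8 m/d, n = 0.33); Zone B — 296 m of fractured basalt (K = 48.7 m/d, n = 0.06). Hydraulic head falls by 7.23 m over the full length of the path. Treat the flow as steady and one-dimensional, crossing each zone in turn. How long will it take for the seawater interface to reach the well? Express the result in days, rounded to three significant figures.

88.8 days

Steady 1-D flow in series ⇒ the Darcy flux q is identical in every zone and the zone head losses add (resistances L/K in series).
Σ(L/K) = 156/48.8 + 296/48.7 = 3.197 + 6.078 = 9.275 d
q = ΔH / Σ(L/K) = 7.23 / 9.275 = 0.7795 m/d (same in every zone)
Zone A: v = q/n = 0.7795/0.33 = 2.362 m/d → t_A = 156/2.362 = 66.04 d
Zone B: v = q/n = 0.7795/0.06 = 12.99 m/d → t_B = 296/12.99 = 22.78 d
Total t = 66.04 + 22.78 = 88.82 d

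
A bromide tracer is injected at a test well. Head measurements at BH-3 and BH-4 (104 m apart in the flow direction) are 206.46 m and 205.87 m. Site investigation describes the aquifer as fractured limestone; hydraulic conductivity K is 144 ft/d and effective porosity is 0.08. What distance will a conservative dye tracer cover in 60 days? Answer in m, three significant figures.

Hydraulic gradient i = (206.46 − 205.87) / 104 = 0.59 / 104 = 0.005673
K = 144 ft/d × 0.3048 = 43.89 m/d
Specific discharge q = 43.89 × 0.005673 = 0.2490 m/d
Seepage velocity v = q / n = 0.2490 / 0.08 = 3.112 m/d
L = v × T = 3.112 × 60 = 186.7 m

187 m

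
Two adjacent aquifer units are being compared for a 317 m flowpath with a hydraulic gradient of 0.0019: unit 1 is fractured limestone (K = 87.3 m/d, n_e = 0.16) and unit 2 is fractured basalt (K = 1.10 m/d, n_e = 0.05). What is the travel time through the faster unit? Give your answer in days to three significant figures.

306 days

Unit 1 (fractured limestone): v = 87.3×0.0019/0.16 = 1.037 m/d, t = 317/1.037 = 305.8 d
Unit 2 (fractured basalt): v = 1.10×0.0019/0.05 = 0.04180 m/d, t = 317/0.04180 = 7584 d
Faster unit: t = 306 d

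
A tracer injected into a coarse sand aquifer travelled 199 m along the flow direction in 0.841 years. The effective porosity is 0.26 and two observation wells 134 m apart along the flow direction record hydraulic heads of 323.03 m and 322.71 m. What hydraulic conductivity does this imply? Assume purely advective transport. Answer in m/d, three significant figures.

70.6 m/d

Hydraulic gradient i = (323.03 − 322.71) / 134 = 0.32 / 134 = 0.002388
t = 0.841 years = 307.0 d
v = L / t = 199 / 307.0 = 0.6483 m/d
K = v · n / i = 0.6483 × 0.26 / 0.002388 = 70.6 m/d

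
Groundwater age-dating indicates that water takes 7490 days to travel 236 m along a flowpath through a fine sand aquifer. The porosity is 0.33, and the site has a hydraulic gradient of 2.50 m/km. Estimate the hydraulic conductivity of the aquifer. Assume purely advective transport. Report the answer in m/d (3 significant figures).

v = L / t = 236 / 7490 = 0.03151 m/d
K = v · n / i = 0.03151 × 0.33 / 0.0025 = 4.16 m/d

4.16 m/d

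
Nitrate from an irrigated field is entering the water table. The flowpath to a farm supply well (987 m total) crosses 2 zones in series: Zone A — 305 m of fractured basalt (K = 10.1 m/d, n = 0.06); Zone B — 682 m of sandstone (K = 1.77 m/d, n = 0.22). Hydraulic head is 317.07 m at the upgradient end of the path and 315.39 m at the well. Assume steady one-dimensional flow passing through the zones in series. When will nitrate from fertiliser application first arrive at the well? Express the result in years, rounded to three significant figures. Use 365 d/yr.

Total head drop ΔH = 317.07 − 315.39 = 1.68 m
Steady 1-D flow in series ⇒ the Darcy flux q is identical in every zone and the zone head losses add (resistances L/K in series).
Σ(L/K) = 305/10.1 + 682/1.77 = 30.20 + 385.3 = 415.5 d
q = ΔH / Σ(L/K) = 1.68 / 415.5 = 0.004043 m/d (same in every zone)
Zone A: v = q/n = 0.004043/0.06 = 0.06739 m/d → t_A = 305/0.06739 = 4526 d
Zone B: v = q/n = 0.004043/0.22 = 0.01838 m/d → t_B = 682/0.01838 = 37110 d
Total t = 4526 + 37110 = 41630 d
   = 41630 / 365 = 114 yr

114 years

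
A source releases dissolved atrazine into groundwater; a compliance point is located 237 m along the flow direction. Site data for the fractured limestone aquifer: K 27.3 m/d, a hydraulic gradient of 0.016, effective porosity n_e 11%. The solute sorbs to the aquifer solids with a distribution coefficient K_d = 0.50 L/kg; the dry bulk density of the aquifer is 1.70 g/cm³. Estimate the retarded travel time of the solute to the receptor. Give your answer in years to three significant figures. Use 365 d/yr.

1.43 years

Darcy flux q = K·i = 27.3 × 0.016 = 0.4368 m/d
Average linear velocity = 0.4368 / 0.11 = 3.971 m/d
Retardation R = 1 + ρ_b·K_d/n = 1 + 1.70×0.50/0.11 = 8.727
Contaminant velocity v_c = v/R = 3.971/8.727 = 0.4550 m/d
t = L/v_c = 237/0.4550 = 520.9 d
   = 520.9/365 = 1.43 yr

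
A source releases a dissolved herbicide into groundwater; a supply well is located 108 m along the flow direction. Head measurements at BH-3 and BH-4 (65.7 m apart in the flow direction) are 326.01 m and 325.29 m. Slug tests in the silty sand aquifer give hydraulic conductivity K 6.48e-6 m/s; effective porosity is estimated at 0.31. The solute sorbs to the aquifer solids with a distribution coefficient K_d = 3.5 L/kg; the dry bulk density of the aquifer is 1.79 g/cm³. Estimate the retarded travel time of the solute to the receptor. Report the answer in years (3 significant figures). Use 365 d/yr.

Hydraulic gradient i = (326.01 − 325.29) / 65.7 = 0.72 / 65.7 = 0.01096
K = 6.48e-6 m/s × 86400 s/d = 0.5599 m/d
Specific discharge q = 0.5599 × 0.01096 = 0.006136 m/d
v_s = q/n_e = 0.006136/0.31 = 0.01979 m/d
Retardation R = 1 + ρ_b·K_d/n = 1 + 1.79×3.5/0.31 = 21.21
Contaminant velocity v_c = v/R = 0.01979/21.21 = 9.332e-4 m/d
t = L/v_c = 108/9.332e-4 = 115700 d
   = 115700/365 = 317 yr

317 years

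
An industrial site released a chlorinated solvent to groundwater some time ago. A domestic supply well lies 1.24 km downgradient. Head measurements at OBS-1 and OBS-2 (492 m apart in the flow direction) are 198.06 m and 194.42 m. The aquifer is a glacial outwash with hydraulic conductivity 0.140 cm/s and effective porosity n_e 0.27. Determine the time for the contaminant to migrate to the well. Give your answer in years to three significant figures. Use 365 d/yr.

1.02 years

Hydraulic gradient i = (198.06 − 194.42) / 492 = 3.64 / 492 = 0.007398
K = 0.140 cm/s × 864 = 121.0 m/d
Specific discharge q = 121.0 × 0.007398 = 0.8949 m/d
Seepage velocity v = q / n = 0.8949 / 0.27 = 3.314 m/d
L = 1.24 km = 1240 m
t = L / v = 1240 / 3.314 = 374.1 d
   = 374.1 / 365 = 1.02 yr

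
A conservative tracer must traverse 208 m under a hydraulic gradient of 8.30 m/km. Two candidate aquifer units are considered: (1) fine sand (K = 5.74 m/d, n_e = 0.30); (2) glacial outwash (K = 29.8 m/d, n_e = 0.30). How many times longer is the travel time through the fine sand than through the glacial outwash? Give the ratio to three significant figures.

Unit 1 (fine sand): v = 5.74×0.0083/0.30 = 0.1588 m/d, t = 208/0.1588 = 1310 d
Unit 2 (glacial outwash): v = 29.8×0.0083/0.30 = 0.8245 m/d, t = 208/0.8245 = 252.3 d
t(fine sand) / t(glacial outwash) = 1310/252.3 = 5.19

5.19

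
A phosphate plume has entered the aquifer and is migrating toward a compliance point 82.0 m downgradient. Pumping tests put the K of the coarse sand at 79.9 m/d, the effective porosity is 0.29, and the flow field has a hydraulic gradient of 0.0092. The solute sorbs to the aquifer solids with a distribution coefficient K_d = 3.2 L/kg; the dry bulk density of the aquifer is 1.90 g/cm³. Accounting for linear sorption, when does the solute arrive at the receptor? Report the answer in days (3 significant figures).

711 days

q = Ki = 79.9 × 0.0092 = 0.7351 m/d
Average linear velocity = 0.7351 / 0.29 = 2.535 m/d
Retardation R = 1 + ρ_b·K_d/n = 1 + 1.90×3.2/0.29 = 21.97
Contaminant velocity v_c = v/R = 2.535/21.97 = 0.1154 m/d
t = L/v_c = 82.0/0.1154 = 710.6 d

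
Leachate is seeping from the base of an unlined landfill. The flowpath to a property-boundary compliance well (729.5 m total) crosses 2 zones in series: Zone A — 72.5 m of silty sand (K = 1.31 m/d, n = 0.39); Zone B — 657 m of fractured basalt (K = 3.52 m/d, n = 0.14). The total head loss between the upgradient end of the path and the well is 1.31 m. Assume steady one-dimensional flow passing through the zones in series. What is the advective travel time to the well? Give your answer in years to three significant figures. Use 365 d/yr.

Steady 1-D flow in series ⇒ the Darcy flux q is identical in every zone and the zone head losses add (resistances L/K in series).
Σ(L/K) = 72.5/1.31 + 657/3.52 = 55.34 + 186.6 = 242.0 d
q = ΔH / Σ(L/K) = 1.31 / 242.0 = 0.005413 m/d (same in every zone)
Zone A: v = q/n = 0.005413/0.39 = 0.01388 m/d → t_A = 72.5/0.01388 = 5223 d
Zone B: v = q/n = 0.005413/0.14 = 0.03867 m/d → t_B = 657/0.03867 = 16990 d
Total t = 5223 + 16990 = 22210 d
   = 22210 / 365 = 60.9 yr

60.9 years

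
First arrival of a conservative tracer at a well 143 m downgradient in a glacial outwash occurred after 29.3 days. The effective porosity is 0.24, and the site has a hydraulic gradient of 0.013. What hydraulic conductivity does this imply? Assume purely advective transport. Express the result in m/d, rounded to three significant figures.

90.1 m/d

v = L / t = 143 / 29.3 = 4.881 m/d
K = v · n / i = 4.881 × 0.24 / 0.013 = 90.1 m/d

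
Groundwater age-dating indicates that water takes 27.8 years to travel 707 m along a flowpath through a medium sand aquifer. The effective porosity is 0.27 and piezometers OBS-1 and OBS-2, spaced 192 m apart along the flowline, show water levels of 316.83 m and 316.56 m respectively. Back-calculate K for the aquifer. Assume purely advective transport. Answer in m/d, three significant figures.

Hydraulic gradient i = (316.83 − 316.56) / 192 = 0.27 / 192 = 0.001406
t = 27.8 years = 10150 d
v = L / t = 707 / 10150 = 0.06968 m/d
K = v · n / i = 0.06968 × 0.27 / 0.001406 = 13.4 m/d

13.4 m/d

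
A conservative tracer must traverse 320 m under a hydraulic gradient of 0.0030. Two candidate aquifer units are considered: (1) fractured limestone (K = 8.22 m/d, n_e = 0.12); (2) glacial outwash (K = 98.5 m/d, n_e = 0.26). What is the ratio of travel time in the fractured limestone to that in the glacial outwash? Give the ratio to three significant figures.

5.53

Unit 1 (fractured limestone): v = 8.22×0.0030/0.12 = 0.2055 m/d, t = 320/0.2055 = 1557 d
Unit 2 (glacial outwash): v = 98.5×0.0030/0.26 = 1.137 m/d, t = 320/1.137 = 281.6 d
t(fractured limestone) / t(glacial outwash) = 1557/281.6 = 5.53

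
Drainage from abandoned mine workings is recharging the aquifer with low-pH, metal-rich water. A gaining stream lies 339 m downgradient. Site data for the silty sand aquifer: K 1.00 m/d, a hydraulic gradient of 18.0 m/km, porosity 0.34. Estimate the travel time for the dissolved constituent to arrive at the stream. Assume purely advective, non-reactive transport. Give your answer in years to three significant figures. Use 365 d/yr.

17.5 years

q = Ki = 1.00 × 0.018 = 0.01800 m/d
Average linear velocity = 0.01800 / 0.34 = 0.05294 m/d
t = L / v = 339 / 0.05294 = 6403 d
   = 6403 / 365 = 17.5 yr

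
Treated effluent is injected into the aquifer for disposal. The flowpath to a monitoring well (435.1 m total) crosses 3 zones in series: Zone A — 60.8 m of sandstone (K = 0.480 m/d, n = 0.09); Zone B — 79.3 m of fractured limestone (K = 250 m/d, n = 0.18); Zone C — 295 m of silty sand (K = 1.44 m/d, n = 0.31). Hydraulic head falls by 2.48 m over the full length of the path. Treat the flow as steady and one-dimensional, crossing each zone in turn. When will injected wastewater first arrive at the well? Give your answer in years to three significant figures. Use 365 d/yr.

Steady 1-D flow in series ⇒ the Darcy flux q is identical in every zone and the zone head losses add (resistances L/K in series).
Σ(L/K) = 60.8/0.480 + 79.3/250 + 295/1.44 = 126.7 + 0.3172 + 204.9 = 331.8 d
q = ΔH / Σ(L/K) = 2.48 / 331.8 = 0.007473 m/d (same in every zone)
Zone A: v = q/n = 0.007473/0.09 = 0.08304 m/d → t_A = 60.8/0.08304 = 732.2 d
Zone B: v = q/n = 0.007473/0.18 = 0.04152 m/d → t_B = 79.3/0.04152 = 1910 d
Zone C: v = q/n = 0.007473/0.31 = 0.02411 m/d → t_C = 295/0.02411 = 12240 d
Total t = 732.2 + 1910 + 12240 = 14880 d
   = 14880 / 365 = 40.8 yr

40.8 years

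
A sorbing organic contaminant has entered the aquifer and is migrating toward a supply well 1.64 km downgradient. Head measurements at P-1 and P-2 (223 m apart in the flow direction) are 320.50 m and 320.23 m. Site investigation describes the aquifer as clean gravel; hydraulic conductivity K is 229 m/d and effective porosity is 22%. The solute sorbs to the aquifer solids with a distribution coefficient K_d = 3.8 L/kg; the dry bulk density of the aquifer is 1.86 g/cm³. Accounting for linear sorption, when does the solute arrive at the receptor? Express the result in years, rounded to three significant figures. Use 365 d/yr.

Hydraulic gradient i = (320.50 − 320.23) / 223 = 0.27 / 223 = 0.001211
Darcy flux q = K·i = 229 × 0.001211 = 0.2773 m/d
v = Ki/n = 229·0.001211/0.22 = 1.260 m/d
Retardation R = 1 + ρ_b·K_d/n = 1 + 1.86×3.8/0.22 = 33.13
Contaminant velocity v_c = v/R = 1.260/33.13 = 0.03804 m/d
L = 1.64 km = 1640 m
t = L/v_c = 1640/0.03804 = 43110 d
   = 43110/365 = 118 yr

118 years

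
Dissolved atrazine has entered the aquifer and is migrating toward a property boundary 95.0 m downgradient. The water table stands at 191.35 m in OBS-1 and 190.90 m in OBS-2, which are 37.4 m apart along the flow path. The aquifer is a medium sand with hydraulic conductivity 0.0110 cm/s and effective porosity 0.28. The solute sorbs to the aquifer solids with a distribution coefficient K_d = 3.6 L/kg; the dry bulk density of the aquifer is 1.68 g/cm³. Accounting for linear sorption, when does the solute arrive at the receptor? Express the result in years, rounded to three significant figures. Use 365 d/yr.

Hydraulic gradient i = (191.35 − 190.90) / 37.4 = 0.45 / 37.4 = 0.01203
K = 0.0110 cm/s × 864 = 9.504 m/d
q = Ki = 9.504 × 0.01203 = 0.1144 m/d
v = Ki/n = 9.504·0.01203/0.28 = 0.4084 m/d
Retardation R = 1 + ρ_b·K_d/n = 1 + 1.68×3.6/0.28 = 22.60
Contaminant velocity v_c = v/R = 0.4084/22.60 = 0.01807 m/d
t = L/v_c = 95.0/0.01807 = 5257 d
   = 5257/365 = 14.4 yr

14.4 years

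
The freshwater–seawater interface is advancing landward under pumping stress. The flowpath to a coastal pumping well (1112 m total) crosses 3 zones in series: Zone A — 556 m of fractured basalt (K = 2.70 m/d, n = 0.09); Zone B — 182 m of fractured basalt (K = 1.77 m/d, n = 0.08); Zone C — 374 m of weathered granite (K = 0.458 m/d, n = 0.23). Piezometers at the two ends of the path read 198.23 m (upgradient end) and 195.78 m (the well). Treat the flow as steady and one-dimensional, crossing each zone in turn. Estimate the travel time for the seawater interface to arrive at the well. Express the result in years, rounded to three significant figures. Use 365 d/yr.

190 years

Total head drop ΔH = 198.23 − 195.78 = 2.45 m
Steady 1-D flow in series ⇒ the Darcy flux q is identical in every zone and the zone head losses add (resistances L/K in series).
Σ(L/K) = 556/2.70 + 182/1.77 + 374/0.458 = 205.9 + 102.8 + 816.6 = 1125 d
q = ΔH / Σ(L/K) = 2.45 / 1125 = 0.002177 m/d (same in every zone)
Zone A: v = q/n = 0.002177/0.09 = 0.02419 m/d → t_A = 556/0.02419 = 22980 d
Zone B: v = q/n = 0.002177/0.08 = 0.02721 m/d → t_B = 182/0.02721 = 6688 d
Zone C: v = q/n = 0.002177/0.23 = 0.009466 m/d → t_C = 374/0.009466 = 39510 d
Total t = 22980 + 6688 + 39510 = 69180 d
   = 69180 / 365 = 190 yr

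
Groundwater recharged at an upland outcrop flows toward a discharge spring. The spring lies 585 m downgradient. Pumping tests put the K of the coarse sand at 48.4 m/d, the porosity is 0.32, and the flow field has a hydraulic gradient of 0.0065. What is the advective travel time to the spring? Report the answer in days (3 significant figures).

595 days

q = Ki = 48.4 × 0.0065 = 0.3146 m/d
v_s = q/n_e = 0.3146/0.32 = 0.9831 m/d
t = L / v = 585 / 0.9831 = 595.0 d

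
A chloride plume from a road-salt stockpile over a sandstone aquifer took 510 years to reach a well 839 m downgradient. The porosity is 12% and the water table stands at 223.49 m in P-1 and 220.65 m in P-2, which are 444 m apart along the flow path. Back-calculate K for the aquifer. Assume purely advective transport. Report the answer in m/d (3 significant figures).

0.0846 m/d

Hydraulic gradient i = (223.49 − 220.65) / 444 = 2.84 / 444 = 0.006396
t = 510 years = 186200 d
v = L / t = 839 / 186200 = 0.004507 m/d
K = v · n / i = 0.004507 × 0.12 / 0.006396 = 0.0846 m/d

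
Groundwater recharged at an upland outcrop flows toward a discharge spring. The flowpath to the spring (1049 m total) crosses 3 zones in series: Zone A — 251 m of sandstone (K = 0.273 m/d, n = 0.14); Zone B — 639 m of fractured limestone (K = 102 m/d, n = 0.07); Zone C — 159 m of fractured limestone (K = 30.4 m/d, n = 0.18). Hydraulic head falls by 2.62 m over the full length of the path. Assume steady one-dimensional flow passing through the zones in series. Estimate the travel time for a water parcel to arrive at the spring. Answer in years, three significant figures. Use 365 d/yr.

Continuity: the same q passes through each zone, so ΔH = q·Σ(L_j/K_j) — the zones act as resistances in series.
Σ(L/K) = 251/0.273 + 639/102 + 159/30.4 = 919.4 + 6.265 + 5.230 = 930.9 d
q = ΔH / Σ(L/K) = 2.62 / 930.9 = 0.002814 m/d (same in every zone)
Zone A: v = q/n = 0.002814/0.14 = 0.02010 m/d → t_A = 251/0.02010 = 12490 d
Zone B: v = q/n = 0.002814/0.07 = 0.04021 m/d → t_B = 639/0.04021 = 15890 d
Zone C: v = q/n = 0.002814/0.18 = 0.01564 m/d → t_C = 159/0.01564 = 10170 d
Total t = 12490 + 15890 + 10170 = 38550 d
   = 38550 / 365 = 106 yr

106 years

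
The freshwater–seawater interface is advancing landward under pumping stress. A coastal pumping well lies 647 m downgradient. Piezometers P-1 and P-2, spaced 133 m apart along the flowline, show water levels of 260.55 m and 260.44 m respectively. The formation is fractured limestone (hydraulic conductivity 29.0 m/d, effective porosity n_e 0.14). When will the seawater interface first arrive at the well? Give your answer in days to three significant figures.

3780 days

Hydraulic gradient i = (260.55 − 260.44) / 133 = 0.11 / 133 = 8.271e-4
q = Ki = 29.0 × 8.271e-4 = 0.02398 m/d
v_s = q/n_e = 0.02398/0.14 = 0.1713 m/d
t = L / v = 647 / 0.1713 = 3777 d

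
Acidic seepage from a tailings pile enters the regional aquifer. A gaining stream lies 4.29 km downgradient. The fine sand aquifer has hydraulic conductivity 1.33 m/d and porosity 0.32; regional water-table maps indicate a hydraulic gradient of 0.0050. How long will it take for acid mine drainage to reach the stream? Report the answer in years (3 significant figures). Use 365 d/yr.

566 years

Darcy flux q = K·i = 1.33 × 0.0050 = 0.006650 m/d
Average linear velocity = 0.006650 / 0.32 = 0.02078 m/d
L = 4.29 km = 4290 m
t = L / v = 4290 / 0.02078 = 206400 d
   = 206400 / 365 = 566 yr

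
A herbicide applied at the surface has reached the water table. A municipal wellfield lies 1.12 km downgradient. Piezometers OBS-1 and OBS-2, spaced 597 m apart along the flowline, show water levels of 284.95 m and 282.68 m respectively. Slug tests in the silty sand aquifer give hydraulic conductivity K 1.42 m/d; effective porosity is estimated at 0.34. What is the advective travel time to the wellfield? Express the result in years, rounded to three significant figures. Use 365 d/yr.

Hydraulic gradient i = (284.95 − 282.68) / 597 = 2.27 / 597 = 0.003802
Specific discharge q = 1.42 × 0.003802 = 0.005399 m/d
Average linear velocity = 0.005399 / 0.34 = 0.01588 m/d
L = 1.12 km = 1120 m
t = L / v = 1120 / 0.01588 = 70530 d
   = 70530 / 365 = 193 yr

193 years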